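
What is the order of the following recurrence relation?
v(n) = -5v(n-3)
The order is the largest lag k for which v(n-k) appears. Here the deepest term is v(n-3), so the order is 3.

Order 3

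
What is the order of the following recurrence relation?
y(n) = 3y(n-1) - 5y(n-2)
The order is the largest lag k for which y(n-k) appears. Here the deepest term is y(n-2), so the order is 2.

Order 2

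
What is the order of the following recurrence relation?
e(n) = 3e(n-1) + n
The order is the largest lag k for which e(n-k) appears. Here the deepest term is e(n-1) (the n term is non-homogeneous and does not affect the order), so the order is 1.

Order 1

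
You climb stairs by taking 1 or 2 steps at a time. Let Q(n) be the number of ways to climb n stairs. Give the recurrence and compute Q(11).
Condition on the size of the last step (1 to 2): before it there were n-1, …, n-2 stairs climbed, and these cases are disjoint, so Q(n) = Q(n-1) + Q(n-2) (Fibonacci-type sequence).
Initial conditions by direct count (compositions of i into parts ≤ 2): Q(1) = 1; Q(2) = 2.
Iterating the recurrence: Q(3) = 3, Q(4) = 5, Q(5) = 8, Q(6) = 13, Q(7) = 21, Q(8) = 34, Q(9) = 55, Q(10) = 89, Q(11) = 144.

Q(n) = Q(n-1) + Q(n-2), Q(1) = 1, Q(2) = 2; Q(11) = 144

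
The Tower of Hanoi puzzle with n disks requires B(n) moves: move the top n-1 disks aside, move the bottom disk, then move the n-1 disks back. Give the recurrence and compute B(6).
Moving n disks = move the top n-1 disks aside (B(n-1) moves) + move the largest disk (1 move) + move the n-1 disks back on top (B(n-1) moves), so B(n) = 2B(n-1) + 1, with B(1) = 1 (a single disk takes one move).
First terms: 1, 3, 7, 15, 31, 63, … — each is one less than a power of 2. Indeed B(n) + 1 = 2(B(n-1) + 1) with B(1) + 1 = 2, so B(n) + 1 = 2ⁿ and B(n) = 2ⁿ - 1.
Hence B(6) = 2^6 - 1 = 64 - 1 = 63.

B(n) = 2B(n-1) + 1, B(1) = 1; B(6) = 63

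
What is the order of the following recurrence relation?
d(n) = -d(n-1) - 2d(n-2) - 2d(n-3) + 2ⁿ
The order is the largest lag k for which d(n-k) appears. Here the deepest term is d(n-3) (the 2ⁿ term is non-homogeneous and does not affect the order), so the order is 3.

Order 3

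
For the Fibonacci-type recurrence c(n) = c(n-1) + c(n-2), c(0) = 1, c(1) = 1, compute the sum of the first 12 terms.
Computing the sequence terms: 1, 1, 2, 3, 5, 8, 13, 21, 34, 55, 89, 144
Adding these values together:

376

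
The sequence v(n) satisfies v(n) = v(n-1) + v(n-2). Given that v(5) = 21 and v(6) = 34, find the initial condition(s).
Work backwards using v(k) = v(k+2) - v(k+1):
v(4) = v(6) - v(5) = 34 - 21 = 13
v(3) = v(5) - v(4) = 21 - 13 = 8
v(2) = v(4) - v(3) = 13 - 8 = 5
v(1) = v(3) - v(2) = 8 - 5 = 3
v(0) = v(2) - v(1) = 5 - 3 = 2

v(0) = 2, v(1) = 3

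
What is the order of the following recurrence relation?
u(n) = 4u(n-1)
The order is the largest lag k for which u(n-k) appears. Here the deepest term is u(n-1), so the order is 1.

Order 1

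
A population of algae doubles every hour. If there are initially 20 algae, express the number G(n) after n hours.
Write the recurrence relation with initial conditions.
Each hour multiplies the count by 2, so the count after n hours depends only on the count after n-1 hours: G(n) = 2 × G(n-1). The starting count gives G(0) = 20.
Unrolling n times gives the closed form G(n) = 20 × 2ⁿ.

G(n) = 2 × G(n-1), G(0) = 20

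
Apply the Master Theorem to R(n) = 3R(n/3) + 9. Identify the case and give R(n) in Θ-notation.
Master Theorem template: R(n) = a·R(n/b) + f(n).
Here: a=3, b=3, f(n)=9
Compute log_b(a) = log_3(3) = 1.
f(n) = 9 = O(n^(1-ε)) with ε = 1. Case 1: R(n) = Θ(n^log_b(a)) = Θ(n).

Case 1: R(n) = Θ(n)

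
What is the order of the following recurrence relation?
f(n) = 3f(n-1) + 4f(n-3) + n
The order is the largest lag k for which f(n-k) appears. Here the deepest term is f(n-3) (the n term is non-homogeneous and does not affect the order), so the order is 3.

Order 3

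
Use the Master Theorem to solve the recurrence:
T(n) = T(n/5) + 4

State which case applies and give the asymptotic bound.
Master Theorem template: T(n) = a·T(n/b) + f(n).
Here: a=1, b=5, f(n)=4
Compute log_b(a) = log_5(1) = 0.
f(n) = 4 = Θ(1). Case 2: T(n) = Θ(log n).

Case 2: T(n) = Θ(log n)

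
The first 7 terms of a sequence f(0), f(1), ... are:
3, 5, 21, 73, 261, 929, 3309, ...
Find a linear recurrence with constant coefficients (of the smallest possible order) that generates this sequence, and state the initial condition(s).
Look for the lowest-order linear relation among consecutive terms.
Observation: f(n) - 3·f(n-1) - (2)·f(n-2) = 0 holds for the shown terms, and no order-1 relation f(n) = α·f(n-1) + β fits.
Check at n=3: 3·21 + (2)·5 = 73. ✓

f(n) = 3f(n-1) + 2f(n-2), f(0) = 3, f(1) = 5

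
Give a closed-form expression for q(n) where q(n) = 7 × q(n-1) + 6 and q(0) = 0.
Recurrence: q(n) = 7 × q(n-1) + 6, initial: q(0) = 0.
Try q(n) = A·7ⁿ + C. Substituting: A·7ⁿ + C = 7(A·7ⁿ⁻¹ + C) + 6 = A·7ⁿ + 7C + 6, so C = 7C + 6, giving C = -1. Then q(0) = A - 1 = 0 gives A = 1.

q(n) = 7ⁿ - 1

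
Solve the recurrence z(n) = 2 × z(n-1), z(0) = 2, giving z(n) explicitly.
Recurrence: z(n) = 2 × z(n-1), initial: z(0) = 2.
Each term is 2 times the previous, so this is geometric with ratio 2. After n steps: z(n) = z(0)·2ⁿ = 2·2ⁿ.

z(n) = 2·2ⁿ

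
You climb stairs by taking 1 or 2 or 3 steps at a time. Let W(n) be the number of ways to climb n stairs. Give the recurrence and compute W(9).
Condition on the size of the last step (1 to 3): before it there were n-1, …, n-3 stairs climbed, and these cases are disjoint, so W(n) = W(n-1) + W(n-2) + W(n-3) (order-3 linear recurrence).
Initial conditions by direct count (compositions of i into parts ≤ 3): W(1) = 1; W(2) = 2; W(3) = 4.
Iterating the recurrence: W(4) = 7, W(5) = 13, W(6) = 24, W(7) = 44, W(8) = 81, W(9) = 149.

W(n) = W(n-1) + W(n-2) + W(n-3), W(1) = 1, W(2) = 2, W(3) = 4; W(9) = 149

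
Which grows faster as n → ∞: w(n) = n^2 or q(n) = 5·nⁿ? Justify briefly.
Comparing growth rates:
Growth-rate hierarchy: log n ≺ any polynomial ≺ any exponential cⁿ (c>1) ≺ n! ≺ nⁿ.
super-exponential nⁿ dominates polynomial degree 2 asymptotically.

q(n) grows faster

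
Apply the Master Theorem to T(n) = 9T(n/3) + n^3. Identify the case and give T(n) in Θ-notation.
Master Theorem template: T(n) = a·T(n/b) + f(n).
Here: a=9, b=3, f(n)=n^3
Compute log_b(a) = log_3(9) = 2.
f(n) = n^3 = Ω(n^(2+ε)) with ε = 1, and the regularity condition holds (a·f(n/b) = (a/b^3)·f(n) with a/b^3 = 3^-1 < 1). Case 3: T(n) = Θ(f(n)) = Θ(n^3).

Case 3: T(n) = Θ(n^3)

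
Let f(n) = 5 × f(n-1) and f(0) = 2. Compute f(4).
Computing step by step:
f(0) = 2
f(1) = 5 × 2 = 10
f(2) = 5 × 10 = 50
f(3) = 5 × 50 = 250
f(4) = 5 × 250 = 1250

1250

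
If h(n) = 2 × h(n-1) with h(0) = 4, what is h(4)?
Computing step by step:
h(0) = 4
h(1) = 2 × 4 = 8
h(2) = 2 × 8 = 16
h(3) = 2 × 16 = 32
h(4) = 2 × 32 = 64

64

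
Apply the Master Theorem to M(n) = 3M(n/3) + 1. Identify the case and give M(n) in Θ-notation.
Master Theorem template: M(n) = a·M(n/b) + f(n).
Here: a=3, b=3, f(n)=1
Compute log_b(a) = log_3(3) = 1.
f(n) = 1 = O(n^(1-ε)) with ε = 1. Case 1: M(n) = Θ(n^log_b(a)) = Θ(n).

Case 1: M(n) = Θ(n)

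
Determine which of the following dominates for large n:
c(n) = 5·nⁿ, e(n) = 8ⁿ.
Comparing growth rates:
Growth-rate hierarchy: log n ≺ any polynomial ≺ any exponential cⁿ (c>1) ≺ n! ≺ nⁿ.
super-exponential nⁿ dominates exponential base 8 asymptotically.

c(n) grows faster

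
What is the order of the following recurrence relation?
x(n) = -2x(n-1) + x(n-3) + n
The order is the largest lag k for which x(n-k) appears. Here the deepest term is x(n-3) (the n term is non-homogeneous and does not affect the order), so the order is 3.

Order 3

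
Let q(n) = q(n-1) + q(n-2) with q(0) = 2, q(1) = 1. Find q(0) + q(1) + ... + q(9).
Computing the sequence terms: 2, 1, 3, 4, 7, 11, 18, 29, 47, 76
Adding these values together:

198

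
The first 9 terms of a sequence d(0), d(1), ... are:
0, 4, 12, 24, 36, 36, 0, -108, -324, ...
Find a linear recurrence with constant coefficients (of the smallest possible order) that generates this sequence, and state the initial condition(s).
Look for the lowest-order linear relation among consecutive terms.
Observation: d(n) - 3·d(n-1) - (-3)·d(n-2) = 0 holds for the shown terms, and no order-1 relation d(n) = α·d(n-1) + β fits.
Check at n=3: 3·12 + (-3)·4 = 24. ✓

d(n) = 3d(n-1) - 3d(n-2), d(0) = 0, d(1) = 4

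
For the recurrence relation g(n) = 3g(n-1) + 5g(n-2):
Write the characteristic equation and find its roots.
Substitute g(n) = rⁿ and divide through by rⁿ⁻²: r² - 3r - 5 = 0
Discriminant: 3² + 4·5 = 29, not a perfect square, so by the quadratic formula r = (3 ± √29)/2.
General solution: g(n) = A·r₁ⁿ + B·r₂ⁿ where r₁,r₂ = (3 ± √29)/2

Characteristic: r² - 3r - 5 = 0, Roots: r = (3 ± √29)/2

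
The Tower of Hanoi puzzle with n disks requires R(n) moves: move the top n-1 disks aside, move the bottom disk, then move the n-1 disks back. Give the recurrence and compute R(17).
Moving n disks = move the top n-1 disks aside (R(n-1) moves) + move the largest disk (1 move) + move the n-1 disks back on top (R(n-1) moves), so R(n) = 2R(n-1) + 1, with R(1) = 1 (a single disk takes one move).
First terms: 1, 3, 7, 15, 31, 63, … — each is one less than a power of 2. Indeed R(n) + 1 = 2(R(n-1) + 1) with R(1) + 1 = 2, so R(n) + 1 = 2ⁿ and R(n) = 2ⁿ - 1.
Hence R(17) = 2^17 - 1 = 131072 - 1 = 131071.

R(n) = 2R(n-1) + 1, R(1) = 1; R(17) = 131071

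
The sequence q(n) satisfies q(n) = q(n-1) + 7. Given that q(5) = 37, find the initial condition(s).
q(5) = q(0) + 5·7, so q(0) = 37 - 35 = 2.

q(0) = 2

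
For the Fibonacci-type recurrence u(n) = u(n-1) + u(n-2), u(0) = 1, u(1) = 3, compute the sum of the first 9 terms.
Computing the sequence terms: 1, 3, 4, 7, 11, 18, 29, 47, 76
Adding these values together:

196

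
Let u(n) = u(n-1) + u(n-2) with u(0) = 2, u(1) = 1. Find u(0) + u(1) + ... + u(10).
Computing the sequence terms: 2, 1, 3, 4, 7, 11, 18, 29, 47, 76, 123
Adding these values together:

321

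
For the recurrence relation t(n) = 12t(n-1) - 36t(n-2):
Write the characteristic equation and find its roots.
Substitute t(n) = rⁿ and divide through by rⁿ⁻²: r² - 12r + 36 = 0
Factor: (r - 6)² = 0, so r = 6 (double root).
General solution: t(n) = (A + Bn)·6ⁿ

Characteristic: r² - 12r + 36 = 0, Roots: r = 6 (double root)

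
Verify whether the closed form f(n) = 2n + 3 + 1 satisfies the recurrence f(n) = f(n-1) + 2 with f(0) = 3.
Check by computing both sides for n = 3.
From the recurrence with f(0) = 3:
  f(0) = 3, f(1) = 5, f(2) = 7, f(3) = 9
  so the recurrence gives f(3) = 9.
From the proposed closed form f(n) = 2n + 3 + 1:
  f(3) = 10.
The recurrence gives 9 but the closed form gives 10, so the closed form does not satisfy the recurrence.

No, the closed form is incorrect.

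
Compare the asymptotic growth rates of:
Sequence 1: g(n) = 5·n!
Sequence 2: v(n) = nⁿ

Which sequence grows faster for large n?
Comparing growth rates:
Growth-rate hierarchy: log n ≺ any polynomial ≺ any exponential cⁿ (c>1) ≺ n! ≺ nⁿ.
super-exponential nⁿ dominates factorial asymptotically.

v(n) grows faster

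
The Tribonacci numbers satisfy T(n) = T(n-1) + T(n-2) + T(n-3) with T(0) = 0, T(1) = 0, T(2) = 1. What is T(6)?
Computing the sequence terms:
0, 0, 1, 1, 2, 4, 7

7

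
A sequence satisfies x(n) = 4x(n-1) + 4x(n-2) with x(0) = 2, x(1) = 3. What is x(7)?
Computing the sequence terms:
2, 3, 20, 92, 448, 2160, 10432, 50368

50368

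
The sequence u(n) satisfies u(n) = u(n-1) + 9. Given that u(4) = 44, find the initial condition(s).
u(4) = u(0) + 4·9, so u(0) = 44 - 36 = 8.

u(0) = 8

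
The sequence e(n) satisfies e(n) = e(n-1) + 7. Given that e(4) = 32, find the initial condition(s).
e(4) = e(0) + 4·7, so e(0) = 32 - 28 = 4.

e(0) = 4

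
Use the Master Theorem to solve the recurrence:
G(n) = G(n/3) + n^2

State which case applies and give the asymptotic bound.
Master Theorem template: G(n) = a·G(n/b) + f(n).
Here: a=1, b=3, f(n)=n^2
Compute log_b(a) = log_3(1) = 0.
f(n) = n^2 = Ω(n^(0+ε)) with ε = 2, and the regularity condition holds (a·f(n/b) = (a/b^2)·f(n) with a/b^2 = 3^-2 < 1). Case 3: G(n) = Θ(f(n)) = Θ(n^2).

Case 3: G(n) = Θ(n^2)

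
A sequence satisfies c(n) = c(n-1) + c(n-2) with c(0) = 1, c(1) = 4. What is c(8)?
Computing the sequence terms:
1, 4, 5, 9, 14, 23, 37, 60, 97

97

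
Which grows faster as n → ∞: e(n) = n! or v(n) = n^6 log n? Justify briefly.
Comparing growth rates:
Growth-rate hierarchy: log n ≺ any polynomial ≺ any exponential cⁿ (c>1) ≺ n! ≺ nⁿ.
factorial dominates polynomial degree 6 (with log factor) asymptotically.

e(n) grows faster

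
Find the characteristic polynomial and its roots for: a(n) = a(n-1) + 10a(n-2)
Substitute a(n) = rⁿ and divide through by rⁿ⁻²: r² - r - 10 = 0
Discriminant: 1² + 4·10 = 41, not a perfect square, so by the quadratic formula r = (1 ± √41)/2.
General solution: a(n) = A·r₁ⁿ + B·r₂ⁿ where r₁,r₂ = (1 ± √41)/2

Characteristic: r² - r - 10 = 0, Roots: r = (1 ± √41)/2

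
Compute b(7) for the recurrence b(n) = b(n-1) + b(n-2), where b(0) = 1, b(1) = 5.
Computing the sequence terms:
1, 5, 6, 11, 17, 28, 45, 73

73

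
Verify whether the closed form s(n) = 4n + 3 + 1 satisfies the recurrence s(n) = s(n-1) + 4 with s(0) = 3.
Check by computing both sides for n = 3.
From the recurrence with s(0) = 3:
  s(0) = 3, s(1) = 7, s(2) = 11, s(3) = 15
  so the recurrence gives s(3) = 15.
From the proposed closed form s(n) = 4n + 3 + 1:
  s(3) = 16.
The recurrence gives 15 but the closed form gives 16, so the closed form does not satisfy the recurrence.

No, the closed form is incorrect.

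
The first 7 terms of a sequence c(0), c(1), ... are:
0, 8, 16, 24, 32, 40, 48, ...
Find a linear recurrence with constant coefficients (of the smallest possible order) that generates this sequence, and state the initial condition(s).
Look for the lowest-order linear relation among consecutive terms.
Observation: consecutive differences are constant (= 8).
Check at n=2: 1·8 + 8 = 16. ✓

c(n) = c(n-1) + 8, c(0) = 0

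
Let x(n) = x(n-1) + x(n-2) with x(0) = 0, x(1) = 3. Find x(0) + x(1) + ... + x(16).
Computing the sequence terms: 0, 3, 3, 6, 9, 15, 24, 39, 63, 102, 165, 267, 432, 699, 1131, 1830, 2961
Adding these values together:

7749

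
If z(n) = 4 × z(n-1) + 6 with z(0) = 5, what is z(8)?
Computing step by step:
z(0) = 5
z(1) = 4 × 5 + 6 = 26
z(2) = 4 × 26 + 6 = 110
z(3) = 4 × 110 + 6 = 446
z(4) = 4 × 446 + 6 = 1790
z(5) = 4 × 1790 + 6 = 7166
z(6) = 4 × 7166 + 6 = 28670
z(7) = 4 × 28670 + 6 = 114686
z(8) = 4 × 114686 + 6 = 458750

458750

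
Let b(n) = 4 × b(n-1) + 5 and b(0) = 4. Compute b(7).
Computing step by step:
b(0) = 4
b(1) = 4 × 4 + 5 = 21
b(2) = 4 × 21 + 5 = 89
b(3) = 4 × 89 + 5 = 361
b(4) = 4 × 361 + 5 = 1449
b(5) = 4 × 1449 + 5 = 5801
b(6) = 4 × 5801 + 5 = 23209
b(7) = 4 × 23209 + 5 = 92841

92841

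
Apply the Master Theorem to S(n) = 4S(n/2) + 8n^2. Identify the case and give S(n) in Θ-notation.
Master Theorem template: S(n) = a·S(n/b) + f(n).
Here: a=4, b=2, f(n)=8n^2
Compute log_b(a) = log_2(4) = 2.
f(n) = 8n^2 = Θ(n^2). Case 2: S(n) = Θ(n^2 log n).

Case 2: S(n) = Θ(n^2 log n)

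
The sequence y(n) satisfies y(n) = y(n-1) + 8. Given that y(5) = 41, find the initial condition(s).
y(5) = y(0) + 5·8, so y(0) = 41 - 40 = 1.

y(0) = 1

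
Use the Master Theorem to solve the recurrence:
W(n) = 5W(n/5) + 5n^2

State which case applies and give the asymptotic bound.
Master Theorem template: W(n) = a·W(n/b) + f(n).
Here: a=5, b=5, f(n)=5n^2
Compute log_b(a) = log_5(5) = 1.
f(n) = 5n^2 = Ω(n^(1+ε)) with ε = 1, and the regularity condition holds (a·f(n/b) = (a/b^2)·f(n) with a/b^2 = 5^-1 < 1). Case 3: W(n) = Θ(f(n)) = Θ(n^2).

Case 3: W(n) = Θ(n^2)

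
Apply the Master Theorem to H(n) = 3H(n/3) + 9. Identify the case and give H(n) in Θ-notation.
Master Theorem template: H(n) = a·H(n/b) + f(n).
Here: a=3, b=3, f(n)=9
Compute log_b(a) = log_3(3) = 1.
f(n) = 9 = O(n^(1-ε)) with ε = 1. Case 1: H(n) = Θ(n^log_b(a)) = Θ(n).

Case 1: H(n) = Θ(n)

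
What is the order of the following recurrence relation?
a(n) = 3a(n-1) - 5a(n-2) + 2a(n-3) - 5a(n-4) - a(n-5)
The order is the largest lag k for which a(n-k) appears. Here the deepest term is a(n-5), so the order is 5.

Order 5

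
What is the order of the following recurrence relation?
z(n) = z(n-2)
The order is the largest lag k for which z(n-k) appears. Here the deepest term is z(n-2), so the order is 2.

Order 2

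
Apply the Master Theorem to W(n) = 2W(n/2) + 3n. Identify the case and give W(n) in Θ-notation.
Master Theorem template: W(n) = a·W(n/b) + f(n).
Here: a=2, b=2, f(n)=3n
Compute log_b(a) = log_2(2) = 1.
f(n) = 3n = Θ(n). Case 2: W(n) = Θ(n log n).

Case 2: W(n) = Θ(n log n)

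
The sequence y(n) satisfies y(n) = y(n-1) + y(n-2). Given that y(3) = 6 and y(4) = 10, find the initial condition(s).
Work backwards using y(k) = y(k+2) - y(k+1):
y(2) = y(4) - y(3) = 10 - 6 = 4
y(1) = y(3) - y(2) = 6 - 4 = 2
y(0) = y(2) - y(1) = 4 - 2 = 2

y(0) = 2, y(1) = 2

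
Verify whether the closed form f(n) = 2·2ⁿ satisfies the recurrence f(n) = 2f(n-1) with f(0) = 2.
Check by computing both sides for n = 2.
From the recurrence with f(0) = 2:
  f(0) = 2, f(1) = 4, f(2) = 8
  so the recurrence gives f(2) = 8.
From the proposed closed form f(n) = 2·2ⁿ:
  f(2) = 8.
Both sides give 8 at n = 2, and the initial condition(s) match, so the closed form is consistent.

Yes, the closed form is correct.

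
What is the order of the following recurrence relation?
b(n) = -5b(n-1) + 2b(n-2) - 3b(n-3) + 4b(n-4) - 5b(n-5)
The order is the largest lag k for which b(n-k) appears. Here the deepest term is b(n-5), so the order is 5.

Order 5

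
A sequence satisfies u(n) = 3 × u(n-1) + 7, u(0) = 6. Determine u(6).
Computing step by step:
u(0) = 6
u(1) = 3 × 6 + 7 = 25
u(2) = 3 × 25 + 7 = 82
u(3) = 3 × 82 + 7 = 253
u(4) = 3 × 253 + 7 = 766
u(5) = 3 × 766 + 7 = 2305
u(6) = 3 × 2305 + 7 = 6922

6922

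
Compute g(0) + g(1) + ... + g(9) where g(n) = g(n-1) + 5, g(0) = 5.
Computing the sequence terms: 5, 10, 15, 20, 25, 30, 35, 40, 45, 50
Adding these values together:

275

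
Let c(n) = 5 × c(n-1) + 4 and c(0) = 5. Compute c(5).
Computing step by step:
c(0) = 5
c(1) = 5 × 5 + 4 = 29
c(2) = 5 × 29 + 4 = 149
c(3) = 5 × 149 + 4 = 749
c(4) = 5 × 749 + 4 = 3749
c(5) = 5 × 3749 + 4 = 18749

18749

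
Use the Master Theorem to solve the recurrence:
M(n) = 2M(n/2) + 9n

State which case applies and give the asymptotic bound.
Master Theorem template: M(n) = a·M(n/b) + f(n).
Here: a=2, b=2, f(n)=9n
Compute log_b(a) = log_2(2) = 1.
f(n) = 9n = Θ(n). Case 2: M(n) = Θ(n log n).

Case 2: M(n) = Θ(n log n)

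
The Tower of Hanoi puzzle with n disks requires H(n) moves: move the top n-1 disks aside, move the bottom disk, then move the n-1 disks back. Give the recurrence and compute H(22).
Moving n disks = move the top n-1 disks aside (H(n-1) moves) + move the largest disk (1 move) + move the n-1 disks back on top (H(n-1) moves), so H(n) = 2H(n-1) + 1, with H(1) = 1 (a single disk takes one move).
First terms: 1, 3, 7, 15, 31, 63, … — each is one less than a power of 2. Indeed H(n) + 1 = 2(H(n-1) + 1) with H(1) + 1 = 2, so H(n) + 1 = 2ⁿ and H(n) = 2ⁿ - 1.
Hence H(22) = 2^22 - 1 = 4194304 - 1 = 4194303.

H(n) = 2H(n-1) + 1, H(1) = 1; H(22) = 4194303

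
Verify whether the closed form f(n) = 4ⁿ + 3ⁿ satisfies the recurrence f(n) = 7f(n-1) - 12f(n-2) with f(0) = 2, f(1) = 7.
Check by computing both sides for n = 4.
From the recurrence with f(0) = 2, f(1) = 7:
  f(0) = 2, f(1) = 7, f(2) = 25, f(3) = 91, f(4) = 337
  so the recurrence gives f(4) = 337.
From the proposed closed form f(n) = 4ⁿ + 3ⁿ:
  f(4) = 337.
Both sides give 337 at n = 4, and the initial condition(s) match, so the closed form is consistent.

Yes, the closed form is correct.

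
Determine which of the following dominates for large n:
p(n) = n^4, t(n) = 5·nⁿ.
Comparing growth rates:
Growth-rate hierarchy: log n ≺ any polynomial ≺ any exponential cⁿ (c>1) ≺ n! ≺ nⁿ.
super-exponential nⁿ dominates polynomial degree 4 asymptotically.

t(n) grows faster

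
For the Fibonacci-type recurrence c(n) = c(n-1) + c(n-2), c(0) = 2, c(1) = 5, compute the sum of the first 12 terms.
Computing the sequence terms: 2, 5, 7, 12, 19, 31, 50, 81, 131, 212, 343, 555
Adding these values together:

1448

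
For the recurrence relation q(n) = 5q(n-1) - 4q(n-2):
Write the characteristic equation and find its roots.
Substitute q(n) = rⁿ and divide through by rⁿ⁻²: r² - 5r + 4 = 0
Factor: (r - 4)(r - 1) = 0, so r = 4, 1.
General solution: q(n) = A·4ⁿ + B·1ⁿ

Characteristic: r² - 5r + 4 = 0, Roots: r = 4, 1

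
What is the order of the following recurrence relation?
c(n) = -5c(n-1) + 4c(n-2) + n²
The order is the largest lag k for which c(n-k) appears. Here the deepest term is c(n-2) (the n² term is non-homogeneous and does not affect the order), so the order is 2.

Order 2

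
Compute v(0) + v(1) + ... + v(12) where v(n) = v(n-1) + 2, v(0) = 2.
Computing the sequence terms: 2, 4, 6, 8, 10, 12, 14, 16, 18, 20, 22, 24, 26
Adding these values together:

182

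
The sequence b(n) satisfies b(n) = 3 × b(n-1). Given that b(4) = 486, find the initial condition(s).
In general b(n) = 3ⁿ · b(0). At n = 4: b(0) = b(4) / 3^4 = 486 / 81 = 6.

b(0) = 6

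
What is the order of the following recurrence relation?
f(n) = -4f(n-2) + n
The order is the largest lag k for which f(n-k) appears. Here the deepest term is f(n-2) (the n term is non-homogeneous and does not affect the order), so the order is 2.

Order 2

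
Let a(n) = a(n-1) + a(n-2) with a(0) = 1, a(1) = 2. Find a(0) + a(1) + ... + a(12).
Computing the sequence terms: 1, 2, 3, 5, 8, 13, 21, 34, 55, 89, 144, 233, 377
Adding these values together:

985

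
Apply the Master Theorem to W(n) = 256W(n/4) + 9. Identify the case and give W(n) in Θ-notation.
Master Theorem template: W(n) = a·W(n/b) + f(n).
Here: a=256, b=4, f(n)=9
Compute log_b(a) = log_4(256) = 4.
f(n) = 9 = O(n^(4-ε)) with ε = 4. Case 1: W(n) = Θ(n^log_b(a)) = Θ(n^4).

Case 1: W(n) = Θ(n^4)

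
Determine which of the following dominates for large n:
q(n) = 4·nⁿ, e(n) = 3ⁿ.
Comparing growth rates:
Growth-rate hierarchy: log n ≺ any polynomial ≺ any exponential cⁿ (c>1) ≺ n! ≺ nⁿ.
super-exponential nⁿ dominates exponential base 3 asymptotically.

q(n) grows faster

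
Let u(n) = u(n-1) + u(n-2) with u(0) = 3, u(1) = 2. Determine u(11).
Computing the sequence terms:
3, 2, 5, 7, 12, 19, 31, 50, 81, 131, 212, 343

343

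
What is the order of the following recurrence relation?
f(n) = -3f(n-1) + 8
The order is the largest lag k for which f(n-k) appears. Here the deepest term is f(n-1) (the 8 term is non-homogeneous and does not affect the order), so the order is 1.

Order 1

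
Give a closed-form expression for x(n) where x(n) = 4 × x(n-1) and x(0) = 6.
Recurrence: x(n) = 4 × x(n-1), initial: x(0) = 6.
Each term is 4 times the previous, so this is geometric with ratio 4. After n steps: x(n) = x(0)·4ⁿ = 6·4ⁿ.

x(n) = 6·4ⁿ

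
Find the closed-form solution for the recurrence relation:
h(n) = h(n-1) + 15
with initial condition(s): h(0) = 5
Recurrence: h(n) = h(n-1) + 15, initial: h(0) = 5.
Each step adds 15, so h(n) = h(0) + 15n = 15n + 5.

h(n) = 15n + 5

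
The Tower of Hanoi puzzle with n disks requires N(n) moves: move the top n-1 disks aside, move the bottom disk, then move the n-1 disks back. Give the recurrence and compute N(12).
Moving n disks = move the top n-1 disks aside (N(n-1) moves) + move the largest disk (1 move) + move the n-1 disks back on top (N(n-1) moves), so N(n) = 2N(n-1) + 1, with N(1) = 1 (a single disk takes one move).
First terms: 1, 3, 7, 15, 31, 63, … — each is one less than a power of 2. Indeed N(n) + 1 = 2(N(n-1) + 1) with N(1) + 1 = 2, so N(n) + 1 = 2ⁿ and N(n) = 2ⁿ - 1.
Hence N(12) = 2^12 - 1 = 4096 - 1 = 4095.

N(n) = 2N(n-1) + 1, N(1) = 1; N(12) = 4095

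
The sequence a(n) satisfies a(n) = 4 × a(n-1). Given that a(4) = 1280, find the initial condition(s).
In general a(n) = 4ⁿ · a(0). At n = 4: a(0) = a(4) / 4^4 = 1280 / 256 = 5.

a(0) = 5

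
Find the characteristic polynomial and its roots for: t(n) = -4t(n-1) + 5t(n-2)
Substitute t(n) = rⁿ and divide through by rⁿ⁻²: r² + 4r - 5 = 0
Factor: (r - 1)(r + 5) = 0, so r = 1, -5.
General solution: t(n) = A·1ⁿ + B·(-5)ⁿ

Characteristic: r² + 4r - 5 = 0, Roots: r = 1, -5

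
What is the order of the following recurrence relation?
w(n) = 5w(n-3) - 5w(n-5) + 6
The order is the largest lag k for which w(n-k) appears. Here the deepest term is w(n-5) (the 6 term is non-homogeneous and does not affect the order), so the order is 5.

Order 5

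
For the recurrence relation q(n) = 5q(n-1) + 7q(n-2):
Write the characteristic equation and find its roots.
Substitute q(n) = rⁿ and divide through by rⁿ⁻²: r² - 5r - 7 = 0
Discriminant: 5² + 4·7 = 53, not a perfect square, so by the quadratic formula r = (5 ± √53)/2.
General solution: q(n) = A·r₁ⁿ + B·r₂ⁿ where r₁,r₂ = (5 ± √53)/2

Characteristic: r² - 5r - 7 = 0, Roots: r = (5 ± √53)/2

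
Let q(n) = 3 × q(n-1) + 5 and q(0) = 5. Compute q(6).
Computing step by step:
q(0) = 5
q(1) = 3 × 5 + 5 = 20
q(2) = 3 × 20 + 5 = 65
q(3) = 3 × 65 + 5 = 200
q(4) = 3 × 200 + 5 = 605
q(5) = 3 × 605 + 5 = 1820
q(6) = 3 × 1820 + 5 = 5465

5465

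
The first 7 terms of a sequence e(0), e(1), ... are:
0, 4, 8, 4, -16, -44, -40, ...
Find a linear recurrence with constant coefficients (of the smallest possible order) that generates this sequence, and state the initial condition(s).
Look for the lowest-order linear relation among consecutive terms.
Observation: e(n) - 2·e(n-1) - (-3)·e(n-2) = 0 holds for the shown terms, and no order-1 relation e(n) = α·e(n-1) + β fits.
Check at n=3: 2·8 + (-3)·4 = 4. ✓

e(n) = 2e(n-1) - 3e(n-2), e(0) = 0, e(1) = 4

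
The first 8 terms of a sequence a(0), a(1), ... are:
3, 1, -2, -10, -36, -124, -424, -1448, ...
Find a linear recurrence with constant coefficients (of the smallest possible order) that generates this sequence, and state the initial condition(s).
Look for the lowest-order linear relation among consecutive terms.
Observation: a(n) - 4·a(n-1) - (-2)·a(n-2) = 0 holds for the shown terms, and no order-1 relation a(n) = α·a(n-1) + β fits.
Check at n=3: 4·-2 + (-2)·1 = -10. ✓

a(n) = 4a(n-1) - 2a(n-2), a(0) = 3, a(1) = 1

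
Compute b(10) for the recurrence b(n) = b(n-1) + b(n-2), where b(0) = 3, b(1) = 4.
Computing the sequence terms:
3, 4, 7, 11, 18, 29, 47, 76, 123, 199, 322

322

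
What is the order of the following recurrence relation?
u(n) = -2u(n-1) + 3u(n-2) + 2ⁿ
The order is the largest lag k for which u(n-k) appears. Here the deepest term is u(n-2) (the 2ⁿ term is non-homogeneous and does not affect the order), so the order is 2.

Order 2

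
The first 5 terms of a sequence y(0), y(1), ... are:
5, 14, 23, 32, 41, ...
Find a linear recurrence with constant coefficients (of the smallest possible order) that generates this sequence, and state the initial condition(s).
Look for the lowest-order linear relation among consecutive terms.
Observation: consecutive differences are constant (= 9).
Check at n=2: 1·14 + 9 = 23. ✓

y(n) = y(n-1) + 9, y(0) = 5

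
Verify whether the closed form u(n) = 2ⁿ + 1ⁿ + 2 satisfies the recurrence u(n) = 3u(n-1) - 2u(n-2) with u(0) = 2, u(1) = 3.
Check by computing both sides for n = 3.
From the recurrence with u(0) = 2, u(1) = 3:
  u(0) = 2, u(1) = 3, u(2) = 5, u(3) = 9
  so the recurrence gives u(3) = 9.
From the proposed closed form u(n) = 2ⁿ + 1ⁿ + 2:
  u(3) = 11.
The recurrence gives 9 but the closed form gives 11, so the closed form does not satisfy the recurrence.

No, the closed form is incorrect.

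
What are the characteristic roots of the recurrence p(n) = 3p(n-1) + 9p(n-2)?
Substitute p(n) = rⁿ and divide through by rⁿ⁻²: r² - 3r - 9 = 0
Discriminant: 3² + 4·9 = 45, not a perfect square, so by the quadratic formula r = (3 ± √45)/2.
General solution: p(n) = A·r₁ⁿ + B·r₂ⁿ where r₁,r₂ = (3 ± √45)/2

Characteristic: r² - 3r - 9 = 0, Roots: r = (3 ± √45)/2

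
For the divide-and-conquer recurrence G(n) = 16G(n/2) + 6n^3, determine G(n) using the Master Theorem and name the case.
Master Theorem template: G(n) = a·G(n/b) + f(n).
Here: a=16, b=2, f(n)=6n^3
Compute log_b(a) = log_2(16) = 4.
f(n) = 6n^3 = O(n^(4-ε)) with ε = 1. Case 1: G(n) = Θ(n^log_b(a)) = Θ(n^4).

Case 1: G(n) = Θ(n^4)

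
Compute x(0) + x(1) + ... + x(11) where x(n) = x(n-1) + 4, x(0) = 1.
Computing the sequence terms: 1, 5, 9, 13, 17, 21, 25, 29, 33, 37, 41, 45
Adding these values together:

276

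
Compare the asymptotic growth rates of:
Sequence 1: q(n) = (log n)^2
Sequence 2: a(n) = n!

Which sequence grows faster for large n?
Comparing growth rates:
Growth-rate hierarchy: log n ≺ any polynomial ≺ any exponential cⁿ (c>1) ≺ n! ≺ nⁿ.
factorial dominates polylogarithmic (log n)^2 asymptotically.

a(n) grows faster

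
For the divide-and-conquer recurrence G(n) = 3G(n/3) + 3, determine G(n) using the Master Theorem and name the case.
Master Theorem template: G(n) = a·G(n/b) + f(n).
Here: a=3, b=3, f(n)=3
Compute log_b(a) = log_3(3) = 1.
f(n) = 3 = O(n^(1-ε)) with ε = 1. Case 1: G(n) = Θ(n^log_b(a)) = Θ(n).

Case 1: G(n) = Θ(n)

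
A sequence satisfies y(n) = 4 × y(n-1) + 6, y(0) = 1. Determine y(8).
Computing step by step:
y(0) = 1
y(1) = 4 × 1 + 6 = 10
y(2) = 4 × 10 + 6 = 46
y(3) = 4 × 46 + 6 = 190
y(4) = 4 × 190 + 6 = 766
y(5) = 4 × 766 + 6 = 3070
y(6) = 4 × 3070 + 6 = 12286
y(7) = 4 × 12286 + 6 = 49150
y(8) = 4 × 49150 + 6 = 196606

196606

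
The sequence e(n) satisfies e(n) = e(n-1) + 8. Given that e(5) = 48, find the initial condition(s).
e(5) = e(0) + 5·8, so e(0) = 48 - 40 = 8.

e(0) = 8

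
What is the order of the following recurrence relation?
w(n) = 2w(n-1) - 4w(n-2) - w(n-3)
The order is the largest lag k for which w(n-k) appears. Here the deepest term is w(n-3), so the order is 3.

Order 3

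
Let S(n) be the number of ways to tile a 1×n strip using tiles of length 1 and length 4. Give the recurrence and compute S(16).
Condition on the last tile: it has length 1 (leaving a 1×(n-1) strip) or length 4 (leaving a 1×(n-4) strip), so S(n) = S(n-1) + S(n-4) (order-4 linear recurrence).
For 0 ≤ i < 4 only unit tiles fit, so S(i) = 1.
Iterating the recurrence: S(4) = 2, S(5) = 3, S(6) = 4, S(7) = 5, S(8) = 7, S(9) = 10, S(10) = 14, S(11) = 19, S(12) = 26, S(13) = 36, S(14) = 50, S(15) = 69, S(16) = 95.

S(n) = S(n-1) + S(n-4), with S(i) = 1 for 0 ≤ i < 4; S(16) = 95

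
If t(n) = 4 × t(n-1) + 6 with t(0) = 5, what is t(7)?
Computing step by step:
t(0) = 5
t(1) = 4 × 5 + 6 = 26
t(2) = 4 × 26 + 6 = 110
t(3) = 4 × 110 + 6 = 446
t(4) = 4 × 446 + 6 = 1790
t(5) = 4 × 1790 + 6 = 7166
t(6) = 4 × 7166 + 6 = 28670
t(7) = 4 × 28670 + 6 = 114686

114686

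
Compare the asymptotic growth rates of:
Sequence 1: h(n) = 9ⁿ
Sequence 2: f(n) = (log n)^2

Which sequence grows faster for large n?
Comparing growth rates:
Growth-rate hierarchy: log n ≺ any polynomial ≺ any exponential cⁿ (c>1) ≺ n! ≺ nⁿ.
exponential base 9 dominates polylogarithmic (log n)^2 asymptotically.

h(n) grows faster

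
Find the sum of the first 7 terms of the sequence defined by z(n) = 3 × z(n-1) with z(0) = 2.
Computing the sequence terms: 2, 6, 18, 54, 162, 486, 1458
Adding these values together:

2186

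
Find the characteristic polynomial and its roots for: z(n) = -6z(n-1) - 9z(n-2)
Substitute z(n) = rⁿ and divide through by rⁿ⁻²: r² + 6r + 9 = 0
Factor: (r + 3)² = 0, so r = -3 (double root).
General solution: z(n) = (A + Bn)·(-3)ⁿ

Characteristic: r² + 6r + 9 = 0, Roots: r = -3 (double root)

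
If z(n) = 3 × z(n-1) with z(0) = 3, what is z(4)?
Computing step by step:
z(0) = 3
z(1) = 3 × 3 = 9
z(2) = 3 × 9 = 27
z(3) = 3 × 27 = 81
z(4) = 3 × 81 = 243

243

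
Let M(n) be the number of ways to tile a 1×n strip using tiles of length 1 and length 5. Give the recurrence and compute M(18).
Condition on the last tile: it has length 1 (leaving a 1×(n-1) strip) or length 5 (leaving a 1×(n-5) strip), so M(n) = M(n-1) + M(n-5) (order-5 linear recurrence).
For 0 ≤ i < 5 only unit tiles fit, so M(i) = 1.
Iterating the recurrence: M(5) = 2, M(6) = 3, M(7) = 4, M(8) = 5, M(9) = 6, M(10) = 8, M(11) = 11, M(12) = 15, M(13) = 20, M(14) = 26, M(15) = 34, M(16) = 45, M(17) = 60, M(18) = 80.

M(n) = M(n-1) + M(n-5), with M(i) = 1 for 0 ≤ i < 5; M(18) = 80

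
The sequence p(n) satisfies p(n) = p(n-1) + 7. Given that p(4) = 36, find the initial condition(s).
p(4) = p(0) + 4·7, so p(0) = 36 - 28 = 8.

p(0) = 8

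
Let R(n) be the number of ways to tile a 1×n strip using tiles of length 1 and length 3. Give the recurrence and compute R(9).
Condition on the last tile: it has length 1 (leaving a 1×(n-1) strip) or length 3 (leaving a 1×(n-3) strip), so R(n) = R(n-1) + R(n-3) (order-3 linear recurrence).
For 0 ≤ i < 3 only unit tiles fit, so R(i) = 1.
Iterating the recurrence: R(3) = 2, R(4) = 3, R(5) = 4, R(6) = 6, R(7) = 9, R(8) = 13, R(9) = 19.

R(n) = R(n-1) + R(n-3), with R(i) = 1 for 0 ≤ i < 3; R(9) = 19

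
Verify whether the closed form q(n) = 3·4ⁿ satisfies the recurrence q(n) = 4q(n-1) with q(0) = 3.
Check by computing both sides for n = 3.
From the recurrence with q(0) = 3:
  q(0) = 3, q(1) = 12, q(2) = 48, q(3) = 192
  so the recurrence gives q(3) = 192.
From the proposed closed form q(n) = 3·4ⁿ:
  q(3) = 192.
Both sides give 192 at n = 3, and the initial condition(s) match, so the closed form is consistent.

Yes, the closed form is correct.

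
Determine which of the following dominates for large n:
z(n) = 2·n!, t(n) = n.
Comparing growth rates:
Growth-rate hierarchy: log n ≺ any polynomial ≺ any exponential cⁿ (c>1) ≺ n! ≺ nⁿ.
factorial dominates polynomial degree 1 asymptotically.

z(n) grows faster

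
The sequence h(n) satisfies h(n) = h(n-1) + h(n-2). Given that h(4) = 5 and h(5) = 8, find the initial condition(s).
Work backwards using h(k) = h(k+2) - h(k+1):
h(3) = h(5) - h(4) = 8 - 5 = 3
h(2) = h(4) - h(3) = 5 - 3 = 2
h(1) = h(3) - h(2) = 3 - 2 = 1
h(0) = h(2) - h(1) = 2 - 1 = 1

h(0) = 1, h(1) = 1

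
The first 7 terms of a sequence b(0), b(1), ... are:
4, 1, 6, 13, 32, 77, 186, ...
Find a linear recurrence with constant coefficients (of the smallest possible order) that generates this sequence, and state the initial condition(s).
Look for the lowest-order linear relation among consecutive terms.
Observation: b(n) - 2·b(n-1) - (1)·b(n-2) = 0 holds for the shown terms, and no order-1 relation b(n) = α·b(n-1) + β fits.
Check at n=3: 2·6 + (1)·1 = 13. ✓

b(n) = 2b(n-1) + b(n-2), b(0) = 4, b(1) = 1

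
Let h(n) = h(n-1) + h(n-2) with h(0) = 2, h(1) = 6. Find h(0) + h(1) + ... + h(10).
Computing the sequence terms: 2, 6, 8, 14, 22, 36, 58, 94, 152, 246, 398
Adding these values together:

1036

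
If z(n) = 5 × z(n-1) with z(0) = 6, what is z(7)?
Computing step by step:
z(0) = 6
z(1) = 5 × 6 = 30
z(2) = 5 × 30 = 150
z(3) = 5 × 150 = 750
z(4) = 5 × 750 = 3750
z(5) = 5 × 3750 = 18750
z(6) = 5 × 18750 = 93750
z(7) = 5 × 93750 = 468750

468750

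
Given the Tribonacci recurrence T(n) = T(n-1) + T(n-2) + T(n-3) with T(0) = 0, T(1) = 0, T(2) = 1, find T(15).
Computing the sequence terms:
0, 0, 1, 1, 2, 4, 7, 13, 24, 44, 81, 149, 274, 504, 927, 1705

1705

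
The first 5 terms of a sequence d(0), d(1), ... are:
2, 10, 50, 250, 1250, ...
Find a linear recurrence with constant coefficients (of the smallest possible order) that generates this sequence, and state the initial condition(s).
Look for the lowest-order linear relation among consecutive terms.
Observation: each term is 5× the previous.
Check at n=2: 5·10 = 50. ✓

d(n) = 5 × d(n-1), d(0) = 2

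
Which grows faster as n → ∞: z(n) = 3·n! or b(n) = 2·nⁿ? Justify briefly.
Comparing growth rates:
Growth-rate hierarchy: log n ≺ any polynomial ≺ any exponential cⁿ (c>1) ≺ n! ≺ nⁿ.
super-exponential nⁿ dominates factorial asymptotically.

b(n) grows faster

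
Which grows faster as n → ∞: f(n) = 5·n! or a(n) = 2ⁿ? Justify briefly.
Comparing growth rates:
Growth-rate hierarchy: log n ≺ any polynomial ≺ any exponential cⁿ (c>1) ≺ n! ≺ nⁿ.
factorial dominates exponential base 2 asymptotically.

f(n) grows faster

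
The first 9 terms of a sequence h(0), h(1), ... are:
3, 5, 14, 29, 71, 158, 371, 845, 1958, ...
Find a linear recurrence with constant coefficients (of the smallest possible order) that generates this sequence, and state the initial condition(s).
Look for the lowest-order linear relation among consecutive terms.
Observation: h(n) - 1·h(n-1) - (3)·h(n-2) = 0 holds for the shown terms, and no order-1 relation h(n) = α·h(n-1) + β fits.
Check at n=3: 1·14 + (3)·5 = 29. ✓

h(n) = h(n-1) + 3h(n-2), h(0) = 3, h(1) = 5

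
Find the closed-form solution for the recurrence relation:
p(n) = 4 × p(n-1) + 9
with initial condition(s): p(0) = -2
Recurrence: p(n) = 4 × p(n-1) + 9, initial: p(0) = -2.
Try p(n) = A·4ⁿ + C. Substituting: A·4ⁿ + C = 4(A·4ⁿ⁻¹ + C) + 9 = A·4ⁿ + 4C + 9, so C = 4C + 9, giving C = -3. Then p(0) = A - 3 = -2 gives A = 1.

p(n) = 4ⁿ - 3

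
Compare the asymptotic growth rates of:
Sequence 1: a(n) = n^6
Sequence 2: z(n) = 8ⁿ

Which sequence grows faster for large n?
Comparing growth rates:
Growth-rate hierarchy: log n ≺ any polynomial ≺ any exponential cⁿ (c>1) ≺ n! ≺ nⁿ.
exponential base 8 dominates polynomial degree 6 asymptotically.

z(n) grows faster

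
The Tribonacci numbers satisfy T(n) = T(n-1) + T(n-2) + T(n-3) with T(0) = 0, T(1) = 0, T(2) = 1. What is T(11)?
Computing the sequence terms:
0, 0, 1, 1, 2, 4, 7, 13, 24, 44, 81, 149

149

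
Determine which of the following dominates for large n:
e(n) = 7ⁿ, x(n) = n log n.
Comparing growth rates:
Growth-rate hierarchy: log n ≺ any polynomial ≺ any exponential cⁿ (c>1) ≺ n! ≺ nⁿ.
exponential base 7 dominates polynomial degree 1 (with log factor) asymptotically.

e(n) grows faster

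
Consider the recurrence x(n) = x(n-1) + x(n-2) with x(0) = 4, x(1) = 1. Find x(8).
Computing the sequence terms:
4, 1, 5, 6, 11, 17, 28, 45, 73

73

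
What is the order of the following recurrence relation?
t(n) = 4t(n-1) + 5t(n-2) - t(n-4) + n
The order is the largest lag k for which t(n-k) appears. Here the deepest term is t(n-4) (the n term is non-homogeneous and does not affect the order), so the order is 4.

Order 4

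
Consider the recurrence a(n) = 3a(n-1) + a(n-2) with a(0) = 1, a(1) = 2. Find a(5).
Computing the sequence terms:
1, 2, 7, 23, 76, 251

251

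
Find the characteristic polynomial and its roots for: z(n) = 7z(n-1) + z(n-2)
Substitute z(n) = rⁿ and divide through by rⁿ⁻²: r² - 7r - 1 = 0
Discriminant: 7² + 4·1 = 53, not a perfect square, so by the quadratic formula r = (7 ± √53)/2.
General solution: z(n) = A·r₁ⁿ + B·r₂ⁿ where r₁,r₂ = (7 ± √53)/2

Characteristic: r² - 7r - 1 = 0, Roots: r = (7 ± √53)/2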